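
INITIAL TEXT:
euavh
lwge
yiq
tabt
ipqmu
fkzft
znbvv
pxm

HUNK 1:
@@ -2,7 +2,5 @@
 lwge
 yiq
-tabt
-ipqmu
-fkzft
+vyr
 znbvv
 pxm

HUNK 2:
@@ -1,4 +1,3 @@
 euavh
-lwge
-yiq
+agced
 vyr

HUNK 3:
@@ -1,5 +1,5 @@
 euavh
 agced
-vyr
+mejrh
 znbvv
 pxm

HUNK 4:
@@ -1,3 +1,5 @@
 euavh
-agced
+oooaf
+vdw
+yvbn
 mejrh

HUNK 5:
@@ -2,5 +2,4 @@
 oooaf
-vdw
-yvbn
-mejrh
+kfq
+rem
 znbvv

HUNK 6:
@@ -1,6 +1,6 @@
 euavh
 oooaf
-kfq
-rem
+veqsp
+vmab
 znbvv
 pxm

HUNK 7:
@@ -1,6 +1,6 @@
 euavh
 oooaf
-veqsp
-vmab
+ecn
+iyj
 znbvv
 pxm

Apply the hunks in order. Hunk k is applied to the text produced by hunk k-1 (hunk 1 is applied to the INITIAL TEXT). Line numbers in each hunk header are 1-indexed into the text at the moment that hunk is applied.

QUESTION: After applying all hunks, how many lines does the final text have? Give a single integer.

Hunk 1: at line 2 remove [tabt,ipqmu,fkzft] add [vyr] -> 6 lines: euavh lwge yiq vyr znbvv pxm
Hunk 2: at line 1 remove [lwge,yiq] add [agced] -> 5 lines: euavh agced vyr znbvv pxm
Hunk 3: at line 1 remove [vyr] add [mejrh] -> 5 lines: euavh agced mejrh znbvv pxm
Hunk 4: at line 1 remove [agced] add [oooaf,vdw,yvbn] -> 7 lines: euavh oooaf vdw yvbn mejrh znbvv pxm
Hunk 5: at line 2 remove [vdw,yvbn,mejrh] add [kfq,rem] -> 6 lines: euavh oooaf kfq rem znbvv pxm
Hunk 6: at line 1 remove [kfq,rem] add [veqsp,vmab] -> 6 lines: euavh oooaf veqsp vmab znbvv pxm
Hunk 7: at line 1 remove [veqsp,vmab] add [ecn,iyj] -> 6 lines: euavh oooaf ecn iyj znbvv pxm
Final line count: 6

Answer: 6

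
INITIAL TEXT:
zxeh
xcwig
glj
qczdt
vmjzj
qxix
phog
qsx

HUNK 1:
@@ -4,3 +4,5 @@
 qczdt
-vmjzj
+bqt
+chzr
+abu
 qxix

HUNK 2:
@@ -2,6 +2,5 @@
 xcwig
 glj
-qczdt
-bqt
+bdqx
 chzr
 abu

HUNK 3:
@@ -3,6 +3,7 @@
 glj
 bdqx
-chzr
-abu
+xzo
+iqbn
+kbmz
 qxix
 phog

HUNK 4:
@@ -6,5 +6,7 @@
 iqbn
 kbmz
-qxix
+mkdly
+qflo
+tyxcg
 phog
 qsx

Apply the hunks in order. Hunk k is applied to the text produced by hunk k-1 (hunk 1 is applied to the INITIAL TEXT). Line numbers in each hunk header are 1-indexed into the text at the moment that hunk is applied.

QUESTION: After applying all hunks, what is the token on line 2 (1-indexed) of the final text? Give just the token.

Hunk 1: at line 4 remove [vmjzj] add [bqt,chzr,abu] -> 10 lines: zxeh xcwig glj qczdt bqt chzr abu qxix phog qsx
Hunk 2: at line 2 remove [qczdt,bqt] add [bdqx] -> 9 lines: zxeh xcwig glj bdqx chzr abu qxix phog qsx
Hunk 3: at line 3 remove [chzr,abu] add [xzo,iqbn,kbmz] -> 10 lines: zxeh xcwig glj bdqx xzo iqbn kbmz qxix phog qsx
Hunk 4: at line 6 remove [qxix] add [mkdly,qflo,tyxcg] -> 12 lines: zxeh xcwig glj bdqx xzo iqbn kbmz mkdly qflo tyxcg phog qsx
Final line 2: xcwig

Answer: xcwig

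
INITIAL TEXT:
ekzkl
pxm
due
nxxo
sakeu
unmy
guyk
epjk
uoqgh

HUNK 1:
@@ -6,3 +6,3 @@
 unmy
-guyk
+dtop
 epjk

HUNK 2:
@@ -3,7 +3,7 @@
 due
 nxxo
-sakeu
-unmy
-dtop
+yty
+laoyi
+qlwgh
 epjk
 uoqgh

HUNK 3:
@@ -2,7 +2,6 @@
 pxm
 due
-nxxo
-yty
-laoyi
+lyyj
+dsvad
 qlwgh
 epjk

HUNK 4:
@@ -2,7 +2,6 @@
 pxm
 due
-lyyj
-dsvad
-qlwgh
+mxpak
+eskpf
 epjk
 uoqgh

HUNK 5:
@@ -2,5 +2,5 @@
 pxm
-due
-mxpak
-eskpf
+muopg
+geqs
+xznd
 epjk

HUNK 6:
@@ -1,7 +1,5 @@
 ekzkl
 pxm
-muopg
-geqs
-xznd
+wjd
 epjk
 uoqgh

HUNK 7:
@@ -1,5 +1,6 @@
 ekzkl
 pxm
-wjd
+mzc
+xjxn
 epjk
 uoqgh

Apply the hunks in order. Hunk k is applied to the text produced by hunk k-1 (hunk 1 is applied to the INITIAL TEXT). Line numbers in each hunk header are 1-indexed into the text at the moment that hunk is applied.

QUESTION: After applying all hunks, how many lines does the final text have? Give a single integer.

Hunk 1: at line 6 remove [guyk] add [dtop] -> 9 lines: ekzkl pxm due nxxo sakeu unmy dtop epjk uoqgh
Hunk 2: at line 3 remove [sakeu,unmy,dtop] add [yty,laoyi,qlwgh] -> 9 lines: ekzkl pxm due nxxo yty laoyi qlwgh epjk uoqgh
Hunk 3: at line 2 remove [nxxo,yty,laoyi] add [lyyj,dsvad] -> 8 lines: ekzkl pxm due lyyj dsvad qlwgh epjk uoqgh
Hunk 4: at line 2 remove [lyyj,dsvad,qlwgh] add [mxpak,eskpf] -> 7 lines: ekzkl pxm due mxpak eskpf epjk uoqgh
Hunk 5: at line 2 remove [due,mxpak,eskpf] add [muopg,geqs,xznd] -> 7 lines: ekzkl pxm muopg geqs xznd epjk uoqgh
Hunk 6: at line 1 remove [muopg,geqs,xznd] add [wjd] -> 5 lines: ekzkl pxm wjd epjk uoqgh
Hunk 7: at line 1 remove [wjd] add [mzc,xjxn] -> 6 lines: ekzkl pxm mzc xjxn epjk uoqgh
Final line count: 6

Answer: 6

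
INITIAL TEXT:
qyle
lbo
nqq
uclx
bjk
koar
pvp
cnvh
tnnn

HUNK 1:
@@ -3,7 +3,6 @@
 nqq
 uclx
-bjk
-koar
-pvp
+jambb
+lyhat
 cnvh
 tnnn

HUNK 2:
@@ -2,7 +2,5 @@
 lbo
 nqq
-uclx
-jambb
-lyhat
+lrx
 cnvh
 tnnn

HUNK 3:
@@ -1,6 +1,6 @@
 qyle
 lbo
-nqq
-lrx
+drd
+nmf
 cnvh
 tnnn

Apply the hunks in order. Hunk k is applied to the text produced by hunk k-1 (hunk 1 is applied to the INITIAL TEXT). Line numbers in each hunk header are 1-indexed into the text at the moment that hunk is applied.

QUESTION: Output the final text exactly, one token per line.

Hunk 1: at line 3 remove [bjk,koar,pvp] add [jambb,lyhat] -> 8 lines: qyle lbo nqq uclx jambb lyhat cnvh tnnn
Hunk 2: at line 2 remove [uclx,jambb,lyhat] add [lrx] -> 6 lines: qyle lbo nqq lrx cnvh tnnn
Hunk 3: at line 1 remove [nqq,lrx] add [drd,nmf] -> 6 lines: qyle lbo drd nmf cnvh tnnn

Answer: qyle
lbo
drd
nmf
cnvh
tnnn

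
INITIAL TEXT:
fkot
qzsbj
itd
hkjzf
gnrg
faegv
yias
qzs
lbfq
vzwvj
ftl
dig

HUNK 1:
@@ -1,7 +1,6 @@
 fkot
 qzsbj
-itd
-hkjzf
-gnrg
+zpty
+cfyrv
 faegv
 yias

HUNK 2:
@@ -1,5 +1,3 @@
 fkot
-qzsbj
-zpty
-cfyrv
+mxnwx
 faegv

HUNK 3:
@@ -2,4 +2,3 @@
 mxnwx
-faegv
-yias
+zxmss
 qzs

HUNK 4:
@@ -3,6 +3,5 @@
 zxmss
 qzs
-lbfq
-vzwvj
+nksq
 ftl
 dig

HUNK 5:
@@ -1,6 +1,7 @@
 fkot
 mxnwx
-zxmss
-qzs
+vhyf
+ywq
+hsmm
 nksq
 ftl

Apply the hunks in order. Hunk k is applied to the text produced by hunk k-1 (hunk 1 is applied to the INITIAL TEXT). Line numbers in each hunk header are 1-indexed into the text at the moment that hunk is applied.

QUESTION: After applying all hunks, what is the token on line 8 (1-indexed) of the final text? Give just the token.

Answer: dig

Derivation:
Hunk 1: at line 1 remove [itd,hkjzf,gnrg] add [zpty,cfyrv] -> 11 lines: fkot qzsbj zpty cfyrv faegv yias qzs lbfq vzwvj ftl dig
Hunk 2: at line 1 remove [qzsbj,zpty,cfyrv] add [mxnwx] -> 9 lines: fkot mxnwx faegv yias qzs lbfq vzwvj ftl dig
Hunk 3: at line 2 remove [faegv,yias] add [zxmss] -> 8 lines: fkot mxnwx zxmss qzs lbfq vzwvj ftl dig
Hunk 4: at line 3 remove [lbfq,vzwvj] add [nksq] -> 7 lines: fkot mxnwx zxmss qzs nksq ftl dig
Hunk 5: at line 1 remove [zxmss,qzs] add [vhyf,ywq,hsmm] -> 8 lines: fkot mxnwx vhyf ywq hsmm nksq ftl dig
Final line 8: dig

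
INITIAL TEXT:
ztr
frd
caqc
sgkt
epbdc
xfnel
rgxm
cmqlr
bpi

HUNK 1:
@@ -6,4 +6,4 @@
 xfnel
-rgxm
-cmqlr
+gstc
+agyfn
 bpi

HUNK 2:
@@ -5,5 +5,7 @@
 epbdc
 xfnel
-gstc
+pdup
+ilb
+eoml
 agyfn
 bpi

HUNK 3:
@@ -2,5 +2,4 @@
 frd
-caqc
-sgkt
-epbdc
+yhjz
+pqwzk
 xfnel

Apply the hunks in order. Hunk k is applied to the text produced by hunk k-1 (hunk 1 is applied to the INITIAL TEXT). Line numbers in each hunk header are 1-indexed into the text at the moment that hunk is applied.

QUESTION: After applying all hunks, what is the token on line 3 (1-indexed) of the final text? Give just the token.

Hunk 1: at line 6 remove [rgxm,cmqlr] add [gstc,agyfn] -> 9 lines: ztr frd caqc sgkt epbdc xfnel gstc agyfn bpi
Hunk 2: at line 5 remove [gstc] add [pdup,ilb,eoml] -> 11 lines: ztr frd caqc sgkt epbdc xfnel pdup ilb eoml agyfn bpi
Hunk 3: at line 2 remove [caqc,sgkt,epbdc] add [yhjz,pqwzk] -> 10 lines: ztr frd yhjz pqwzk xfnel pdup ilb eoml agyfn bpi
Final line 3: yhjz

Answer: yhjz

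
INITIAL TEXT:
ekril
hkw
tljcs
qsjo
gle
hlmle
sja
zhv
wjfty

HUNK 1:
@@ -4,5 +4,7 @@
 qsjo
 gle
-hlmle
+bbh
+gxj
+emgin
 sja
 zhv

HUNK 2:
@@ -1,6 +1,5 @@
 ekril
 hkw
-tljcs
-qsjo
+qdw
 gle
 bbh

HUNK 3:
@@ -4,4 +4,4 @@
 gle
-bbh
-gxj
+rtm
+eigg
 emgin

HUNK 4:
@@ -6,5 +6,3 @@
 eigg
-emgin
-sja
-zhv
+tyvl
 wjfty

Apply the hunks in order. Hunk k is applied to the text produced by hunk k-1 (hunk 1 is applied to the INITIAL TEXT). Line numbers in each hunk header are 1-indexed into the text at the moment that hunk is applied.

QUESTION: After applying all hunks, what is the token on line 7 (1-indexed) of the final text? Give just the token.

Answer: tyvl

Derivation:
Hunk 1: at line 4 remove [hlmle] add [bbh,gxj,emgin] -> 11 lines: ekril hkw tljcs qsjo gle bbh gxj emgin sja zhv wjfty
Hunk 2: at line 1 remove [tljcs,qsjo] add [qdw] -> 10 lines: ekril hkw qdw gle bbh gxj emgin sja zhv wjfty
Hunk 3: at line 4 remove [bbh,gxj] add [rtm,eigg] -> 10 lines: ekril hkw qdw gle rtm eigg emgin sja zhv wjfty
Hunk 4: at line 6 remove [emgin,sja,zhv] add [tyvl] -> 8 lines: ekril hkw qdw gle rtm eigg tyvl wjfty
Final line 7: tyvl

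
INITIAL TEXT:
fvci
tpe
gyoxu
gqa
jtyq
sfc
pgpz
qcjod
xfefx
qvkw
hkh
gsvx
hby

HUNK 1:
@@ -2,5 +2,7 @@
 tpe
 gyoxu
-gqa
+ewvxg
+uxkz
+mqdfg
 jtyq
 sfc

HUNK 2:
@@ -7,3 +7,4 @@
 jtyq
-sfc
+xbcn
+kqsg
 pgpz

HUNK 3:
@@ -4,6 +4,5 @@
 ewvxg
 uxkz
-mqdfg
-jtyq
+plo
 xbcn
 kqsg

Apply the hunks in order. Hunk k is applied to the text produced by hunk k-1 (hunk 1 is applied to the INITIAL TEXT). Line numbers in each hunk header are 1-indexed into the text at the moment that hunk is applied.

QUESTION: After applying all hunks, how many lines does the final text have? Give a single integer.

Answer: 15

Derivation:
Hunk 1: at line 2 remove [gqa] add [ewvxg,uxkz,mqdfg] -> 15 lines: fvci tpe gyoxu ewvxg uxkz mqdfg jtyq sfc pgpz qcjod xfefx qvkw hkh gsvx hby
Hunk 2: at line 7 remove [sfc] add [xbcn,kqsg] -> 16 lines: fvci tpe gyoxu ewvxg uxkz mqdfg jtyq xbcn kqsg pgpz qcjod xfefx qvkw hkh gsvx hby
Hunk 3: at line 4 remove [mqdfg,jtyq] add [plo] -> 15 lines: fvci tpe gyoxu ewvxg uxkz plo xbcn kqsg pgpz qcjod xfefx qvkw hkh gsvx hby
Final line count: 15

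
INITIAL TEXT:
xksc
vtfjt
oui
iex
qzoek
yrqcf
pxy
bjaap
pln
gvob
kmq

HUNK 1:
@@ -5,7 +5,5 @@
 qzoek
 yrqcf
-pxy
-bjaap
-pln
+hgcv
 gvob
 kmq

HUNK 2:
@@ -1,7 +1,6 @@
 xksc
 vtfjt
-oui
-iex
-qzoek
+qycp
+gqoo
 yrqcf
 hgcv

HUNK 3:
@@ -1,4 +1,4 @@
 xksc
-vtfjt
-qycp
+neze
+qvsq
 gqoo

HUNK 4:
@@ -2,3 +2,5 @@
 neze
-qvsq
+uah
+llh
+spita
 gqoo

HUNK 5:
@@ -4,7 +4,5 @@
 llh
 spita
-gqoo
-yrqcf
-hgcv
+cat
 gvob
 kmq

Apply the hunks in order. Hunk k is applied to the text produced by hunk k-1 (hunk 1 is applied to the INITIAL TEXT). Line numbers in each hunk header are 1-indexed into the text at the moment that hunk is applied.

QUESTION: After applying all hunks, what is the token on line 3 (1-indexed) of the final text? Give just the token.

Answer: uah

Derivation:
Hunk 1: at line 5 remove [pxy,bjaap,pln] add [hgcv] -> 9 lines: xksc vtfjt oui iex qzoek yrqcf hgcv gvob kmq
Hunk 2: at line 1 remove [oui,iex,qzoek] add [qycp,gqoo] -> 8 lines: xksc vtfjt qycp gqoo yrqcf hgcv gvob kmq
Hunk 3: at line 1 remove [vtfjt,qycp] add [neze,qvsq] -> 8 lines: xksc neze qvsq gqoo yrqcf hgcv gvob kmq
Hunk 4: at line 2 remove [qvsq] add [uah,llh,spita] -> 10 lines: xksc neze uah llh spita gqoo yrqcf hgcv gvob kmq
Hunk 5: at line 4 remove [gqoo,yrqcf,hgcv] add [cat] -> 8 lines: xksc neze uah llh spita cat gvob kmq
Final line 3: uah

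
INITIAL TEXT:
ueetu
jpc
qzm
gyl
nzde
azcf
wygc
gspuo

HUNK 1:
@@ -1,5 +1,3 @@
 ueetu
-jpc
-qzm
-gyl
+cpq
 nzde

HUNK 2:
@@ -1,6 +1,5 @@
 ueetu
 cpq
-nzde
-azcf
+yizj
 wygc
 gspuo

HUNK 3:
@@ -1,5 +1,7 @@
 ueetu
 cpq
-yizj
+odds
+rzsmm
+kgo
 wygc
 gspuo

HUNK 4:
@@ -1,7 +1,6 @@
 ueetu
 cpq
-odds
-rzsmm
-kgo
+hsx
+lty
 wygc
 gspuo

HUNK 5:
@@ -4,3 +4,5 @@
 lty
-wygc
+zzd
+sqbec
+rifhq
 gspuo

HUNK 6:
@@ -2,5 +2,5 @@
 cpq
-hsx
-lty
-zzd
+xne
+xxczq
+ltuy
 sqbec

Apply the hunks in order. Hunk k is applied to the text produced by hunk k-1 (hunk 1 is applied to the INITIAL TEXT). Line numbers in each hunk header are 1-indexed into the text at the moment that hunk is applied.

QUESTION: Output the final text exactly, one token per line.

Hunk 1: at line 1 remove [jpc,qzm,gyl] add [cpq] -> 6 lines: ueetu cpq nzde azcf wygc gspuo
Hunk 2: at line 1 remove [nzde,azcf] add [yizj] -> 5 lines: ueetu cpq yizj wygc gspuo
Hunk 3: at line 1 remove [yizj] add [odds,rzsmm,kgo] -> 7 lines: ueetu cpq odds rzsmm kgo wygc gspuo
Hunk 4: at line 1 remove [odds,rzsmm,kgo] add [hsx,lty] -> 6 lines: ueetu cpq hsx lty wygc gspuo
Hunk 5: at line 4 remove [wygc] add [zzd,sqbec,rifhq] -> 8 lines: ueetu cpq hsx lty zzd sqbec rifhq gspuo
Hunk 6: at line 2 remove [hsx,lty,zzd] add [xne,xxczq,ltuy] -> 8 lines: ueetu cpq xne xxczq ltuy sqbec rifhq gspuo

Answer: ueetu
cpq
xne
xxczq
ltuy
sqbec
rifhq
gspuo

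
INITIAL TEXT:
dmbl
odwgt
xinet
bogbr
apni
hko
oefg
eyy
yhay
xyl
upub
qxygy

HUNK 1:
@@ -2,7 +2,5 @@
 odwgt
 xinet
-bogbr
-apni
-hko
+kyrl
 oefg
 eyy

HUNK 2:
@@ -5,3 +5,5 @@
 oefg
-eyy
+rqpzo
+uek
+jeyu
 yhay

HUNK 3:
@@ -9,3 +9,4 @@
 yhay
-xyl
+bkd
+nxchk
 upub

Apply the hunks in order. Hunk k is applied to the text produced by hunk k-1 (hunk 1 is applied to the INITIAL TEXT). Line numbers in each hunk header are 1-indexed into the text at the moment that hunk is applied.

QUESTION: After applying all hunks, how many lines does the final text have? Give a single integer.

Answer: 13

Derivation:
Hunk 1: at line 2 remove [bogbr,apni,hko] add [kyrl] -> 10 lines: dmbl odwgt xinet kyrl oefg eyy yhay xyl upub qxygy
Hunk 2: at line 5 remove [eyy] add [rqpzo,uek,jeyu] -> 12 lines: dmbl odwgt xinet kyrl oefg rqpzo uek jeyu yhay xyl upub qxygy
Hunk 3: at line 9 remove [xyl] add [bkd,nxchk] -> 13 lines: dmbl odwgt xinet kyrl oefg rqpzo uek jeyu yhay bkd nxchk upub qxygy
Final line count: 13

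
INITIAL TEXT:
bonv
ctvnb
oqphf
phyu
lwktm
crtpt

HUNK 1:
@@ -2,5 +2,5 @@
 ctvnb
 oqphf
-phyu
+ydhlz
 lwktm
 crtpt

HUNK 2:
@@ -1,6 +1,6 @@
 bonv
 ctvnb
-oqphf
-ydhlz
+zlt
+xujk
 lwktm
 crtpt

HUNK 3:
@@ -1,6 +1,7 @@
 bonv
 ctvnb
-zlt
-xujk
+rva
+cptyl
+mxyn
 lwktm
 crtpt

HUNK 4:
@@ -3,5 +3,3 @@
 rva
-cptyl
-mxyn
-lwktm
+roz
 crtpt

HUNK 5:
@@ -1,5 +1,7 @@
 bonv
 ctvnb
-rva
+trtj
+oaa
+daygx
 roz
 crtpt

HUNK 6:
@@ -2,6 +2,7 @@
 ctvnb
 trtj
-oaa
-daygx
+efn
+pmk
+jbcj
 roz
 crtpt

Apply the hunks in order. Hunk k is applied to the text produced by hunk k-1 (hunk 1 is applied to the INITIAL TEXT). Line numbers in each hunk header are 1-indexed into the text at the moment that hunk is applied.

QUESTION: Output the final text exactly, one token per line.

Hunk 1: at line 2 remove [phyu] add [ydhlz] -> 6 lines: bonv ctvnb oqphf ydhlz lwktm crtpt
Hunk 2: at line 1 remove [oqphf,ydhlz] add [zlt,xujk] -> 6 lines: bonv ctvnb zlt xujk lwktm crtpt
Hunk 3: at line 1 remove [zlt,xujk] add [rva,cptyl,mxyn] -> 7 lines: bonv ctvnb rva cptyl mxyn lwktm crtpt
Hunk 4: at line 3 remove [cptyl,mxyn,lwktm] add [roz] -> 5 lines: bonv ctvnb rva roz crtpt
Hunk 5: at line 1 remove [rva] add [trtj,oaa,daygx] -> 7 lines: bonv ctvnb trtj oaa daygx roz crtpt
Hunk 6: at line 2 remove [oaa,daygx] add [efn,pmk,jbcj] -> 8 lines: bonv ctvnb trtj efn pmk jbcj roz crtpt

Answer: bonv
ctvnb
trtj
efn
pmk
jbcj
roz
crtpt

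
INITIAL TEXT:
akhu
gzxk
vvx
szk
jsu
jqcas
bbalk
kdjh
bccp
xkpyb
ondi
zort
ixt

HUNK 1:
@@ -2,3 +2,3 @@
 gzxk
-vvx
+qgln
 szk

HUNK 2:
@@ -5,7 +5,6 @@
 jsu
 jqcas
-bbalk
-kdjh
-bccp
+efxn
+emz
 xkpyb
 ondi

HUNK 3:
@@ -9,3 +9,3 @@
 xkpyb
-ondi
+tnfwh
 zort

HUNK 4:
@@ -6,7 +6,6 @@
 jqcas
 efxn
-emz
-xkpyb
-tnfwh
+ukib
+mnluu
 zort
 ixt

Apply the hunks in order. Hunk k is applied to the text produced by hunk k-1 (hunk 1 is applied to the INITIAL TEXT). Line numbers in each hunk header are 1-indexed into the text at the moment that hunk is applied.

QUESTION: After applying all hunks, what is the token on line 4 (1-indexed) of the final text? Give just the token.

Answer: szk

Derivation:
Hunk 1: at line 2 remove [vvx] add [qgln] -> 13 lines: akhu gzxk qgln szk jsu jqcas bbalk kdjh bccp xkpyb ondi zort ixt
Hunk 2: at line 5 remove [bbalk,kdjh,bccp] add [efxn,emz] -> 12 lines: akhu gzxk qgln szk jsu jqcas efxn emz xkpyb ondi zort ixt
Hunk 3: at line 9 remove [ondi] add [tnfwh] -> 12 lines: akhu gzxk qgln szk jsu jqcas efxn emz xkpyb tnfwh zort ixt
Hunk 4: at line 6 remove [emz,xkpyb,tnfwh] add [ukib,mnluu] -> 11 lines: akhu gzxk qgln szk jsu jqcas efxn ukib mnluu zort ixt
Final line 4: szk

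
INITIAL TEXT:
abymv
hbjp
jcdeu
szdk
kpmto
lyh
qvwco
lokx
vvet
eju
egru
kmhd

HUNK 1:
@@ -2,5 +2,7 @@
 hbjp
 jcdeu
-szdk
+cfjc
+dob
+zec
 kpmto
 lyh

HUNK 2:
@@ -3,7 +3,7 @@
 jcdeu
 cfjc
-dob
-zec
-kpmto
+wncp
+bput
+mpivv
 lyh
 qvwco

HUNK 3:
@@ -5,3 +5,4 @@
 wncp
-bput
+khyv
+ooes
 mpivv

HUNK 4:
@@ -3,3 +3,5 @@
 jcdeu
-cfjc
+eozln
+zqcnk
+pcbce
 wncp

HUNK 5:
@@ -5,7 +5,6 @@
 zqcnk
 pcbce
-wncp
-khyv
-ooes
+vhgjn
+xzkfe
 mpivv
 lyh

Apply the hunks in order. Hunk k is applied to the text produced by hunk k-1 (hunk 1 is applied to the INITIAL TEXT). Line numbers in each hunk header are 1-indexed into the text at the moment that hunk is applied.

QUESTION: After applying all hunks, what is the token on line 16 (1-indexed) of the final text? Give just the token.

Hunk 1: at line 2 remove [szdk] add [cfjc,dob,zec] -> 14 lines: abymv hbjp jcdeu cfjc dob zec kpmto lyh qvwco lokx vvet eju egru kmhd
Hunk 2: at line 3 remove [dob,zec,kpmto] add [wncp,bput,mpivv] -> 14 lines: abymv hbjp jcdeu cfjc wncp bput mpivv lyh qvwco lokx vvet eju egru kmhd
Hunk 3: at line 5 remove [bput] add [khyv,ooes] -> 15 lines: abymv hbjp jcdeu cfjc wncp khyv ooes mpivv lyh qvwco lokx vvet eju egru kmhd
Hunk 4: at line 3 remove [cfjc] add [eozln,zqcnk,pcbce] -> 17 lines: abymv hbjp jcdeu eozln zqcnk pcbce wncp khyv ooes mpivv lyh qvwco lokx vvet eju egru kmhd
Hunk 5: at line 5 remove [wncp,khyv,ooes] add [vhgjn,xzkfe] -> 16 lines: abymv hbjp jcdeu eozln zqcnk pcbce vhgjn xzkfe mpivv lyh qvwco lokx vvet eju egru kmhd
Final line 16: kmhd

Answer: kmhd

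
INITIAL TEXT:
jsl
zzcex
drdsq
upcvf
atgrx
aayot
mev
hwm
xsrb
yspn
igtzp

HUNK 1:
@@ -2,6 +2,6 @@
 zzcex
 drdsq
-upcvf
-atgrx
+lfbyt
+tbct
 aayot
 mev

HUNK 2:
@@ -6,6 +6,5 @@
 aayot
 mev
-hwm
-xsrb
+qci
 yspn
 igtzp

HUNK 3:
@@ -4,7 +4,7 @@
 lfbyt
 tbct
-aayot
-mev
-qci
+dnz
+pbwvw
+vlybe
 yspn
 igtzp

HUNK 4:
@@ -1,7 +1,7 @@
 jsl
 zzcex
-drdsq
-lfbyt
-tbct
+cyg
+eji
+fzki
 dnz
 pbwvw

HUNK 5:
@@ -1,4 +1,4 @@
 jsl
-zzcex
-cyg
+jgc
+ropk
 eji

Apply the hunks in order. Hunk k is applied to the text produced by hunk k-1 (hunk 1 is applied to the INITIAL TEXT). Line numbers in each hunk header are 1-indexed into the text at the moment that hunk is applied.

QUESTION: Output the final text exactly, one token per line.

Hunk 1: at line 2 remove [upcvf,atgrx] add [lfbyt,tbct] -> 11 lines: jsl zzcex drdsq lfbyt tbct aayot mev hwm xsrb yspn igtzp
Hunk 2: at line 6 remove [hwm,xsrb] add [qci] -> 10 lines: jsl zzcex drdsq lfbyt tbct aayot mev qci yspn igtzp
Hunk 3: at line 4 remove [aayot,mev,qci] add [dnz,pbwvw,vlybe] -> 10 lines: jsl zzcex drdsq lfbyt tbct dnz pbwvw vlybe yspn igtzp
Hunk 4: at line 1 remove [drdsq,lfbyt,tbct] add [cyg,eji,fzki] -> 10 lines: jsl zzcex cyg eji fzki dnz pbwvw vlybe yspn igtzp
Hunk 5: at line 1 remove [zzcex,cyg] add [jgc,ropk] -> 10 lines: jsl jgc ropk eji fzki dnz pbwvw vlybe yspn igtzp

Answer: jsl
jgc
ropk
eji
fzki
dnz
pbwvw
vlybe
yspn
igtzp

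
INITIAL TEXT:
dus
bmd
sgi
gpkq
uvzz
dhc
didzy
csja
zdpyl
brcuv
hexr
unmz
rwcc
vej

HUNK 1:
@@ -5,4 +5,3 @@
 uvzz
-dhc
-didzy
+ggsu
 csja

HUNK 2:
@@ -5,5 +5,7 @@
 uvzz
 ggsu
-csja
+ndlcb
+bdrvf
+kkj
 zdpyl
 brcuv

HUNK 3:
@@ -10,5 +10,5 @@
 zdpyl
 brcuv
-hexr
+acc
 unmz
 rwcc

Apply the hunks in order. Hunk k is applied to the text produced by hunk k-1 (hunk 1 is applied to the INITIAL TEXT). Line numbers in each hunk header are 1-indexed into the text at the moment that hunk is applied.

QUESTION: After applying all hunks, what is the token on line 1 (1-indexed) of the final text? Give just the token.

Hunk 1: at line 5 remove [dhc,didzy] add [ggsu] -> 13 lines: dus bmd sgi gpkq uvzz ggsu csja zdpyl brcuv hexr unmz rwcc vej
Hunk 2: at line 5 remove [csja] add [ndlcb,bdrvf,kkj] -> 15 lines: dus bmd sgi gpkq uvzz ggsu ndlcb bdrvf kkj zdpyl brcuv hexr unmz rwcc vej
Hunk 3: at line 10 remove [hexr] add [acc] -> 15 lines: dus bmd sgi gpkq uvzz ggsu ndlcb bdrvf kkj zdpyl brcuv acc unmz rwcc vej
Final line 1: dus

Answer: dus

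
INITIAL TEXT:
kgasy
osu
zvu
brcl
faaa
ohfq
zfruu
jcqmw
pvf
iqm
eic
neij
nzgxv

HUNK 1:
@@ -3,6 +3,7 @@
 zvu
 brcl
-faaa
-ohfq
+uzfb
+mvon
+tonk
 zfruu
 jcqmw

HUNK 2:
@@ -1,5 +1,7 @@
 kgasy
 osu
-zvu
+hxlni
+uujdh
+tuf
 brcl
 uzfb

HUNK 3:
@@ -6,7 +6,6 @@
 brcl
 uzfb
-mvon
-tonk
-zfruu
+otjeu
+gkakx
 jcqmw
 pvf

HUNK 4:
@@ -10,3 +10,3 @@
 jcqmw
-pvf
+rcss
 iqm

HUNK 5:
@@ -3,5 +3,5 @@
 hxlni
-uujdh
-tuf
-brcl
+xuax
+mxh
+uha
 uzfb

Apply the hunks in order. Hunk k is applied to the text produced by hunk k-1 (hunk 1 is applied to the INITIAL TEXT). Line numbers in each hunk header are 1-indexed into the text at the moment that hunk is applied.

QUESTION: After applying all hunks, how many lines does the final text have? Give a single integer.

Hunk 1: at line 3 remove [faaa,ohfq] add [uzfb,mvon,tonk] -> 14 lines: kgasy osu zvu brcl uzfb mvon tonk zfruu jcqmw pvf iqm eic neij nzgxv
Hunk 2: at line 1 remove [zvu] add [hxlni,uujdh,tuf] -> 16 lines: kgasy osu hxlni uujdh tuf brcl uzfb mvon tonk zfruu jcqmw pvf iqm eic neij nzgxv
Hunk 3: at line 6 remove [mvon,tonk,zfruu] add [otjeu,gkakx] -> 15 lines: kgasy osu hxlni uujdh tuf brcl uzfb otjeu gkakx jcqmw pvf iqm eic neij nzgxv
Hunk 4: at line 10 remove [pvf] add [rcss] -> 15 lines: kgasy osu hxlni uujdh tuf brcl uzfb otjeu gkakx jcqmw rcss iqm eic neij nzgxv
Hunk 5: at line 3 remove [uujdh,tuf,brcl] add [xuax,mxh,uha] -> 15 lines: kgasy osu hxlni xuax mxh uha uzfb otjeu gkakx jcqmw rcss iqm eic neij nzgxv
Final line count: 15

Answer: 15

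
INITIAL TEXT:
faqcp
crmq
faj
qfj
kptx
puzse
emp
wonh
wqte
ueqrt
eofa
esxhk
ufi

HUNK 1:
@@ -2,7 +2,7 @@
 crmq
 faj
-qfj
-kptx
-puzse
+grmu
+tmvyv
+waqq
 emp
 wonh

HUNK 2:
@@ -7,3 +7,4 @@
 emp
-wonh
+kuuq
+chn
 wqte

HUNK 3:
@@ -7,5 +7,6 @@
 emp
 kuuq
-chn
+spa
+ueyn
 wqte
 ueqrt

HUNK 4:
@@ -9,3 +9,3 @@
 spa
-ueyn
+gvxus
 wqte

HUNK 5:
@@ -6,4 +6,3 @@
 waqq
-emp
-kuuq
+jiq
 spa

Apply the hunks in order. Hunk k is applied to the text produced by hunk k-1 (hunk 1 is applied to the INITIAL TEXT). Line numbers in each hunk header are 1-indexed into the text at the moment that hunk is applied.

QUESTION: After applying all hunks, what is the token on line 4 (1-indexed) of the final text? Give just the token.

Answer: grmu

Derivation:
Hunk 1: at line 2 remove [qfj,kptx,puzse] add [grmu,tmvyv,waqq] -> 13 lines: faqcp crmq faj grmu tmvyv waqq emp wonh wqte ueqrt eofa esxhk ufi
Hunk 2: at line 7 remove [wonh] add [kuuq,chn] -> 14 lines: faqcp crmq faj grmu tmvyv waqq emp kuuq chn wqte ueqrt eofa esxhk ufi
Hunk 3: at line 7 remove [chn] add [spa,ueyn] -> 15 lines: faqcp crmq faj grmu tmvyv waqq emp kuuq spa ueyn wqte ueqrt eofa esxhk ufi
Hunk 4: at line 9 remove [ueyn] add [gvxus] -> 15 lines: faqcp crmq faj grmu tmvyv waqq emp kuuq spa gvxus wqte ueqrt eofa esxhk ufi
Hunk 5: at line 6 remove [emp,kuuq] add [jiq] -> 14 lines: faqcp crmq faj grmu tmvyv waqq jiq spa gvxus wqte ueqrt eofa esxhk ufi
Final line 4: grmu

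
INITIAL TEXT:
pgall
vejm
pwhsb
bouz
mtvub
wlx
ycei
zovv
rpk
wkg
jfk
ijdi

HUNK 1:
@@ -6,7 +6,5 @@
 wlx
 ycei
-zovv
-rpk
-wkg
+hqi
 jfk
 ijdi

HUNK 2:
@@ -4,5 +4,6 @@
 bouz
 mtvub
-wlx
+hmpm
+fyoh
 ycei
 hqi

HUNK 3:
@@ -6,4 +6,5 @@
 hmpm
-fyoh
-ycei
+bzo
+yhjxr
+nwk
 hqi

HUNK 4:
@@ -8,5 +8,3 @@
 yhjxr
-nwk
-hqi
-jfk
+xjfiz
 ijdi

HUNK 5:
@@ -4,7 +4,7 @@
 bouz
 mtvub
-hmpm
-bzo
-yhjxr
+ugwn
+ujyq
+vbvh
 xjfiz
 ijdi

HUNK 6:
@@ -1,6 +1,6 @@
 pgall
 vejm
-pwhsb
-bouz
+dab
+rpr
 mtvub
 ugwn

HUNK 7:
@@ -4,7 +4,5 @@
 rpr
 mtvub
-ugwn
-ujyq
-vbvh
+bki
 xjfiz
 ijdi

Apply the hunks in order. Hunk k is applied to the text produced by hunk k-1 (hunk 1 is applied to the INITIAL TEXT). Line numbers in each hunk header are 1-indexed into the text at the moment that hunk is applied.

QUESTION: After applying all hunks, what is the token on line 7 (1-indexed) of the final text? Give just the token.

Hunk 1: at line 6 remove [zovv,rpk,wkg] add [hqi] -> 10 lines: pgall vejm pwhsb bouz mtvub wlx ycei hqi jfk ijdi
Hunk 2: at line 4 remove [wlx] add [hmpm,fyoh] -> 11 lines: pgall vejm pwhsb bouz mtvub hmpm fyoh ycei hqi jfk ijdi
Hunk 3: at line 6 remove [fyoh,ycei] add [bzo,yhjxr,nwk] -> 12 lines: pgall vejm pwhsb bouz mtvub hmpm bzo yhjxr nwk hqi jfk ijdi
Hunk 4: at line 8 remove [nwk,hqi,jfk] add [xjfiz] -> 10 lines: pgall vejm pwhsb bouz mtvub hmpm bzo yhjxr xjfiz ijdi
Hunk 5: at line 4 remove [hmpm,bzo,yhjxr] add [ugwn,ujyq,vbvh] -> 10 lines: pgall vejm pwhsb bouz mtvub ugwn ujyq vbvh xjfiz ijdi
Hunk 6: at line 1 remove [pwhsb,bouz] add [dab,rpr] -> 10 lines: pgall vejm dab rpr mtvub ugwn ujyq vbvh xjfiz ijdi
Hunk 7: at line 4 remove [ugwn,ujyq,vbvh] add [bki] -> 8 lines: pgall vejm dab rpr mtvub bki xjfiz ijdi
Final line 7: xjfiz

Answer: xjfiz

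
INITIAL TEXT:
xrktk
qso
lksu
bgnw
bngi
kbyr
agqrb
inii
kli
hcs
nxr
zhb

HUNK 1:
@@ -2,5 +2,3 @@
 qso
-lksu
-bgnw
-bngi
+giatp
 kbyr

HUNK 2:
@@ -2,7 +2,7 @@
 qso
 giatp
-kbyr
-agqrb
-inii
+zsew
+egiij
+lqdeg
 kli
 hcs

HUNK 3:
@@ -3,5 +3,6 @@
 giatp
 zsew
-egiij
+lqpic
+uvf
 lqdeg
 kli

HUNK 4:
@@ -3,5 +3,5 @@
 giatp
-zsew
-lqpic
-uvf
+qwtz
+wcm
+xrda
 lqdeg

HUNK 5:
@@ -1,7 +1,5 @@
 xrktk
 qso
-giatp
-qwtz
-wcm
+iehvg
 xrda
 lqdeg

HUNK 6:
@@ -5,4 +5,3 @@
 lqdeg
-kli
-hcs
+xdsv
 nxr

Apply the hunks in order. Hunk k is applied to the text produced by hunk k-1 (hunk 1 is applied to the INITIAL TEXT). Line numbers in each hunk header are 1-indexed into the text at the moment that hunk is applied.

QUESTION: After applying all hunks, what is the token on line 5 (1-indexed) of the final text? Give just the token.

Answer: lqdeg

Derivation:
Hunk 1: at line 2 remove [lksu,bgnw,bngi] add [giatp] -> 10 lines: xrktk qso giatp kbyr agqrb inii kli hcs nxr zhb
Hunk 2: at line 2 remove [kbyr,agqrb,inii] add [zsew,egiij,lqdeg] -> 10 lines: xrktk qso giatp zsew egiij lqdeg kli hcs nxr zhb
Hunk 3: at line 3 remove [egiij] add [lqpic,uvf] -> 11 lines: xrktk qso giatp zsew lqpic uvf lqdeg kli hcs nxr zhb
Hunk 4: at line 3 remove [zsew,lqpic,uvf] add [qwtz,wcm,xrda] -> 11 lines: xrktk qso giatp qwtz wcm xrda lqdeg kli hcs nxr zhb
Hunk 5: at line 1 remove [giatp,qwtz,wcm] add [iehvg] -> 9 lines: xrktk qso iehvg xrda lqdeg kli hcs nxr zhb
Hunk 6: at line 5 remove [kli,hcs] add [xdsv] -> 8 lines: xrktk qso iehvg xrda lqdeg xdsv nxr zhb
Final line 5: lqdeg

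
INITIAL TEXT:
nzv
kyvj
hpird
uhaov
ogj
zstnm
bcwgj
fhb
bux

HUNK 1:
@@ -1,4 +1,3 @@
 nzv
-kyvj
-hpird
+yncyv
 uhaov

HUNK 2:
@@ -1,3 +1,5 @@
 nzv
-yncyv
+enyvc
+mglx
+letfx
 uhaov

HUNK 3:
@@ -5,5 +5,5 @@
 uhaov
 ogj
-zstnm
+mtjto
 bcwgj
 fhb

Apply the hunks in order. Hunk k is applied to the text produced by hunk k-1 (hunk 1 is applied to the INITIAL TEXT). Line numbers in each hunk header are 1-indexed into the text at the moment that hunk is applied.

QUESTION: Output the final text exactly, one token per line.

Answer: nzv
enyvc
mglx
letfx
uhaov
ogj
mtjto
bcwgj
fhb
bux

Derivation:
Hunk 1: at line 1 remove [kyvj,hpird] add [yncyv] -> 8 lines: nzv yncyv uhaov ogj zstnm bcwgj fhb bux
Hunk 2: at line 1 remove [yncyv] add [enyvc,mglx,letfx] -> 10 lines: nzv enyvc mglx letfx uhaov ogj zstnm bcwgj fhb bux
Hunk 3: at line 5 remove [zstnm] add [mtjto] -> 10 lines: nzv enyvc mglx letfx uhaov ogj mtjto bcwgj fhb bux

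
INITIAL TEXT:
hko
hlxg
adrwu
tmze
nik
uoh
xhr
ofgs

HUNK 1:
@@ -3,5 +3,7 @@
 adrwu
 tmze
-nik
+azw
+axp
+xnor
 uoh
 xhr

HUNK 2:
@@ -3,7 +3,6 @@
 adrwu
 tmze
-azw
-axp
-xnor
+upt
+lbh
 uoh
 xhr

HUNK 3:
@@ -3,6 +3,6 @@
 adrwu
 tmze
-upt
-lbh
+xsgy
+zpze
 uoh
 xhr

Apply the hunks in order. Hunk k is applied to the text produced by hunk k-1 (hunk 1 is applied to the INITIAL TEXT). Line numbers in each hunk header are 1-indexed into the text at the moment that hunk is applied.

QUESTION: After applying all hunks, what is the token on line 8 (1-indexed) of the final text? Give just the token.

Answer: xhr

Derivation:
Hunk 1: at line 3 remove [nik] add [azw,axp,xnor] -> 10 lines: hko hlxg adrwu tmze azw axp xnor uoh xhr ofgs
Hunk 2: at line 3 remove [azw,axp,xnor] add [upt,lbh] -> 9 lines: hko hlxg adrwu tmze upt lbh uoh xhr ofgs
Hunk 3: at line 3 remove [upt,lbh] add [xsgy,zpze] -> 9 lines: hko hlxg adrwu tmze xsgy zpze uoh xhr ofgs
Final line 8: xhr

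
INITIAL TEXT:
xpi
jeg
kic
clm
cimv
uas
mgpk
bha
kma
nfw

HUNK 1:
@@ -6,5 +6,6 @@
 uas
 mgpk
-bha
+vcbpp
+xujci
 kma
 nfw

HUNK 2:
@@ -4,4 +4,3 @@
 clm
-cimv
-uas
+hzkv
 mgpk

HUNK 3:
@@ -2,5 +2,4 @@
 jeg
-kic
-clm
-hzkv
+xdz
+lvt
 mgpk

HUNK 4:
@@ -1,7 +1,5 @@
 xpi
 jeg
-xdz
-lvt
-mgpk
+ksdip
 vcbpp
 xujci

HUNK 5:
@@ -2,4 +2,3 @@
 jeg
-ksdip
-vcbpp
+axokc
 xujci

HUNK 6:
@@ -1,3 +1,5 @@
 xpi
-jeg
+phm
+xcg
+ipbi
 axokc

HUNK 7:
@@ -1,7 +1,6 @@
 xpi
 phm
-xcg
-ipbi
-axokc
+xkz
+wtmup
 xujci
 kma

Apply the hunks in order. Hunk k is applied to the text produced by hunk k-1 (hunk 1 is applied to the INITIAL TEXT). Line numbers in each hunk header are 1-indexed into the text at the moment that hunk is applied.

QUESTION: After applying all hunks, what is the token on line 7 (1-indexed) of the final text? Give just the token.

Hunk 1: at line 6 remove [bha] add [vcbpp,xujci] -> 11 lines: xpi jeg kic clm cimv uas mgpk vcbpp xujci kma nfw
Hunk 2: at line 4 remove [cimv,uas] add [hzkv] -> 10 lines: xpi jeg kic clm hzkv mgpk vcbpp xujci kma nfw
Hunk 3: at line 2 remove [kic,clm,hzkv] add [xdz,lvt] -> 9 lines: xpi jeg xdz lvt mgpk vcbpp xujci kma nfw
Hunk 4: at line 1 remove [xdz,lvt,mgpk] add [ksdip] -> 7 lines: xpi jeg ksdip vcbpp xujci kma nfw
Hunk 5: at line 2 remove [ksdip,vcbpp] add [axokc] -> 6 lines: xpi jeg axokc xujci kma nfw
Hunk 6: at line 1 remove [jeg] add [phm,xcg,ipbi] -> 8 lines: xpi phm xcg ipbi axokc xujci kma nfw
Hunk 7: at line 1 remove [xcg,ipbi,axokc] add [xkz,wtmup] -> 7 lines: xpi phm xkz wtmup xujci kma nfw
Final line 7: nfw

Answer: nfw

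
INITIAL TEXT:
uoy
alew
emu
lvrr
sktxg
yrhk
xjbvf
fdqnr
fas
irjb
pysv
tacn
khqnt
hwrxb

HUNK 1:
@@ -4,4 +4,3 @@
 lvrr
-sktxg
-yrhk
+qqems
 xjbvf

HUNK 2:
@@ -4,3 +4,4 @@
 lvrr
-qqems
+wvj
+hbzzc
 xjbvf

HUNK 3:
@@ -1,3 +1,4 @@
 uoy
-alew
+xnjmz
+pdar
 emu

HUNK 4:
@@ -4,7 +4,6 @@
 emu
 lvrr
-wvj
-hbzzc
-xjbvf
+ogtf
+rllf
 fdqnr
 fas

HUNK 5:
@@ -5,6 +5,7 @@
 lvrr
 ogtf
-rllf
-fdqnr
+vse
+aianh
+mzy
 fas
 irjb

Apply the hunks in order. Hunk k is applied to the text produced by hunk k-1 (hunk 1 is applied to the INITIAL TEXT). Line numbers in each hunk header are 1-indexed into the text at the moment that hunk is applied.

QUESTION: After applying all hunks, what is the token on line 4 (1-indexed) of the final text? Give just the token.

Answer: emu

Derivation:
Hunk 1: at line 4 remove [sktxg,yrhk] add [qqems] -> 13 lines: uoy alew emu lvrr qqems xjbvf fdqnr fas irjb pysv tacn khqnt hwrxb
Hunk 2: at line 4 remove [qqems] add [wvj,hbzzc] -> 14 lines: uoy alew emu lvrr wvj hbzzc xjbvf fdqnr fas irjb pysv tacn khqnt hwrxb
Hunk 3: at line 1 remove [alew] add [xnjmz,pdar] -> 15 lines: uoy xnjmz pdar emu lvrr wvj hbzzc xjbvf fdqnr fas irjb pysv tacn khqnt hwrxb
Hunk 4: at line 4 remove [wvj,hbzzc,xjbvf] add [ogtf,rllf] -> 14 lines: uoy xnjmz pdar emu lvrr ogtf rllf fdqnr fas irjb pysv tacn khqnt hwrxb
Hunk 5: at line 5 remove [rllf,fdqnr] add [vse,aianh,mzy] -> 15 lines: uoy xnjmz pdar emu lvrr ogtf vse aianh mzy fas irjb pysv tacn khqnt hwrxb
Final line 4: emu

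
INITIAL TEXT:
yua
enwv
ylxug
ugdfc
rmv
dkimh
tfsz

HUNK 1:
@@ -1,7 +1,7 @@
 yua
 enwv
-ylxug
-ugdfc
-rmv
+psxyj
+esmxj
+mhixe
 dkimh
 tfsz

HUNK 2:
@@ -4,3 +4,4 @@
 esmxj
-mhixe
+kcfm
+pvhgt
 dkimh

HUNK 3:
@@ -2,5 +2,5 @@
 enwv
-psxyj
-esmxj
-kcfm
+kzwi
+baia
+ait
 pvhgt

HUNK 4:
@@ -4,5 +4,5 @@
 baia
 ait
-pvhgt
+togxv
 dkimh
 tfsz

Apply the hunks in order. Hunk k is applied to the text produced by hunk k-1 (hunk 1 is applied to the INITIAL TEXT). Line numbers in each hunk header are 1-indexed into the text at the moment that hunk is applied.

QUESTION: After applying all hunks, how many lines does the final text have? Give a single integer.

Hunk 1: at line 1 remove [ylxug,ugdfc,rmv] add [psxyj,esmxj,mhixe] -> 7 lines: yua enwv psxyj esmxj mhixe dkimh tfsz
Hunk 2: at line 4 remove [mhixe] add [kcfm,pvhgt] -> 8 lines: yua enwv psxyj esmxj kcfm pvhgt dkimh tfsz
Hunk 3: at line 2 remove [psxyj,esmxj,kcfm] add [kzwi,baia,ait] -> 8 lines: yua enwv kzwi baia ait pvhgt dkimh tfsz
Hunk 4: at line 4 remove [pvhgt] add [togxv] -> 8 lines: yua enwv kzwi baia ait togxv dkimh tfsz
Final line count: 8

Answer: 8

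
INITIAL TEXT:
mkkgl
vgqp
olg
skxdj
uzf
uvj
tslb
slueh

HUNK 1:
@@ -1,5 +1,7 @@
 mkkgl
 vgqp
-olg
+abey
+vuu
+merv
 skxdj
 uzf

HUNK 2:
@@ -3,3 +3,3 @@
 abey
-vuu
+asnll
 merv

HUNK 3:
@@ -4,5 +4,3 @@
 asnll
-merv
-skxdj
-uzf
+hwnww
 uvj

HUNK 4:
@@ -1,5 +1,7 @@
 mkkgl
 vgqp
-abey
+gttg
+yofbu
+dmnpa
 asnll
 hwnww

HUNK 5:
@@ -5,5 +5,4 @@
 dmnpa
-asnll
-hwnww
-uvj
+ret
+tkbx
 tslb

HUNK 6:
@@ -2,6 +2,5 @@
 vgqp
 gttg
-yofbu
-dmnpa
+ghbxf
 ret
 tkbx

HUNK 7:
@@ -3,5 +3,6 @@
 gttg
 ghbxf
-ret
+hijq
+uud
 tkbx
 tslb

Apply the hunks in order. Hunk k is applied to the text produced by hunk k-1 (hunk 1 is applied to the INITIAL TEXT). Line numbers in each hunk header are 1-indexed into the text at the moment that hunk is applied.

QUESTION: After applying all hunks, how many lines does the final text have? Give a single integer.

Answer: 9

Derivation:
Hunk 1: at line 1 remove [olg] add [abey,vuu,merv] -> 10 lines: mkkgl vgqp abey vuu merv skxdj uzf uvj tslb slueh
Hunk 2: at line 3 remove [vuu] add [asnll] -> 10 lines: mkkgl vgqp abey asnll merv skxdj uzf uvj tslb slueh
Hunk 3: at line 4 remove [merv,skxdj,uzf] add [hwnww] -> 8 lines: mkkgl vgqp abey asnll hwnww uvj tslb slueh
Hunk 4: at line 1 remove [abey] add [gttg,yofbu,dmnpa] -> 10 lines: mkkgl vgqp gttg yofbu dmnpa asnll hwnww uvj tslb slueh
Hunk 5: at line 5 remove [asnll,hwnww,uvj] add [ret,tkbx] -> 9 lines: mkkgl vgqp gttg yofbu dmnpa ret tkbx tslb slueh
Hunk 6: at line 2 remove [yofbu,dmnpa] add [ghbxf] -> 8 lines: mkkgl vgqp gttg ghbxf ret tkbx tslb slueh
Hunk 7: at line 3 remove [ret] add [hijq,uud] -> 9 lines: mkkgl vgqp gttg ghbxf hijq uud tkbx tslb slueh
Final line count: 9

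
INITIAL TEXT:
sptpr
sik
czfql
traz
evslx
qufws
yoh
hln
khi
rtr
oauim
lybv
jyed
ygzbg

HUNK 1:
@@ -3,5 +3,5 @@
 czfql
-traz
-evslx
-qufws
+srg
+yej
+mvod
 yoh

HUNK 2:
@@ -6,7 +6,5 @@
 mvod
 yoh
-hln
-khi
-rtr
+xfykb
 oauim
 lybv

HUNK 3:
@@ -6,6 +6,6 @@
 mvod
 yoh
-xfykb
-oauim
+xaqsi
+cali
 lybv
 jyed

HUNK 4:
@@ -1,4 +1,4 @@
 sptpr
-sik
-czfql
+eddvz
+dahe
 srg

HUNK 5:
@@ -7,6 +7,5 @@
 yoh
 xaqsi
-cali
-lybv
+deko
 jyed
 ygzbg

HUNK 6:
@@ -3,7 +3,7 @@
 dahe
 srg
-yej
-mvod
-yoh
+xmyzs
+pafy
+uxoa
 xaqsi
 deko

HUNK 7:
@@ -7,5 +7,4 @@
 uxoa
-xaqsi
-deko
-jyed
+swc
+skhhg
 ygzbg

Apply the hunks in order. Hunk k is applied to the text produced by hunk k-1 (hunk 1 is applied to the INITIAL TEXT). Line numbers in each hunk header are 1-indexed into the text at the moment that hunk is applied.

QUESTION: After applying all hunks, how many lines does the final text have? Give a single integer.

Answer: 10

Derivation:
Hunk 1: at line 3 remove [traz,evslx,qufws] add [srg,yej,mvod] -> 14 lines: sptpr sik czfql srg yej mvod yoh hln khi rtr oauim lybv jyed ygzbg
Hunk 2: at line 6 remove [hln,khi,rtr] add [xfykb] -> 12 lines: sptpr sik czfql srg yej mvod yoh xfykb oauim lybv jyed ygzbg
Hunk 3: at line 6 remove [xfykb,oauim] add [xaqsi,cali] -> 12 lines: sptpr sik czfql srg yej mvod yoh xaqsi cali lybv jyed ygzbg
Hunk 4: at line 1 remove [sik,czfql] add [eddvz,dahe] -> 12 lines: sptpr eddvz dahe srg yej mvod yoh xaqsi cali lybv jyed ygzbg
Hunk 5: at line 7 remove [cali,lybv] add [deko] -> 11 lines: sptpr eddvz dahe srg yej mvod yoh xaqsi deko jyed ygzbg
Hunk 6: at line 3 remove [yej,mvod,yoh] add [xmyzs,pafy,uxoa] -> 11 lines: sptpr eddvz dahe srg xmyzs pafy uxoa xaqsi deko jyed ygzbg
Hunk 7: at line 7 remove [xaqsi,deko,jyed] add [swc,skhhg] -> 10 lines: sptpr eddvz dahe srg xmyzs pafy uxoa swc skhhg ygzbg
Final line count: 10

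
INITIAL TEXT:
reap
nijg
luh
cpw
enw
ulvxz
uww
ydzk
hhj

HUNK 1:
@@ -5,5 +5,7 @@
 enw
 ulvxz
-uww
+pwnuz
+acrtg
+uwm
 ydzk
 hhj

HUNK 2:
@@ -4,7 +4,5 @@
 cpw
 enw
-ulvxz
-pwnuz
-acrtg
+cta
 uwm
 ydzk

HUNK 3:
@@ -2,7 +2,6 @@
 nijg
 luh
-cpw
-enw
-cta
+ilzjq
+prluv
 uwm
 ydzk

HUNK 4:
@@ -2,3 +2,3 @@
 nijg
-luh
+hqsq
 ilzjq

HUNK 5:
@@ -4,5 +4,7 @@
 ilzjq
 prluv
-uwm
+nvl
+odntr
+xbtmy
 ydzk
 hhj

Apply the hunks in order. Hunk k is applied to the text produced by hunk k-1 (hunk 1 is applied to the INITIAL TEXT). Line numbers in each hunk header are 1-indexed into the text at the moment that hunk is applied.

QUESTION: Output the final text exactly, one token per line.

Hunk 1: at line 5 remove [uww] add [pwnuz,acrtg,uwm] -> 11 lines: reap nijg luh cpw enw ulvxz pwnuz acrtg uwm ydzk hhj
Hunk 2: at line 4 remove [ulvxz,pwnuz,acrtg] add [cta] -> 9 lines: reap nijg luh cpw enw cta uwm ydzk hhj
Hunk 3: at line 2 remove [cpw,enw,cta] add [ilzjq,prluv] -> 8 lines: reap nijg luh ilzjq prluv uwm ydzk hhj
Hunk 4: at line 2 remove [luh] add [hqsq] -> 8 lines: reap nijg hqsq ilzjq prluv uwm ydzk hhj
Hunk 5: at line 4 remove [uwm] add [nvl,odntr,xbtmy] -> 10 lines: reap nijg hqsq ilzjq prluv nvl odntr xbtmy ydzk hhj

Answer: reap
nijg
hqsq
ilzjq
prluv
nvl
odntr
xbtmy
ydzk
hhj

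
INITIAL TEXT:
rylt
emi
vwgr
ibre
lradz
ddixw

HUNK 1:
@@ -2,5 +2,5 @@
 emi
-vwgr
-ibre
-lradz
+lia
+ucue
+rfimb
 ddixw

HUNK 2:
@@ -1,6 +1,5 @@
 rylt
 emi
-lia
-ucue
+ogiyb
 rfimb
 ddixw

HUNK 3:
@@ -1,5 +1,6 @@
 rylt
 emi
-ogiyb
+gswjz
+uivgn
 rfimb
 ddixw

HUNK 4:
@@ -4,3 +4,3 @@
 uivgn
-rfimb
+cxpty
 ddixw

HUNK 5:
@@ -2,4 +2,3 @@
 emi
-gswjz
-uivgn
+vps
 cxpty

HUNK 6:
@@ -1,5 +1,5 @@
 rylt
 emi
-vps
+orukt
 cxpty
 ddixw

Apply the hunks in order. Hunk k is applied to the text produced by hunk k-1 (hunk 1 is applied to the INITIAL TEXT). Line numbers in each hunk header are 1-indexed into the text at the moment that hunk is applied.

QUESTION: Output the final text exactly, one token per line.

Answer: rylt
emi
orukt
cxpty
ddixw

Derivation:
Hunk 1: at line 2 remove [vwgr,ibre,lradz] add [lia,ucue,rfimb] -> 6 lines: rylt emi lia ucue rfimb ddixw
Hunk 2: at line 1 remove [lia,ucue] add [ogiyb] -> 5 lines: rylt emi ogiyb rfimb ddixw
Hunk 3: at line 1 remove [ogiyb] add [gswjz,uivgn] -> 6 lines: rylt emi gswjz uivgn rfimb ddixw
Hunk 4: at line 4 remove [rfimb] add [cxpty] -> 6 lines: rylt emi gswjz uivgn cxpty ddixw
Hunk 5: at line 2 remove [gswjz,uivgn] add [vps] -> 5 lines: rylt emi vps cxpty ddixw
Hunk 6: at line 1 remove [vps] add [orukt] -> 5 lines: rylt emi orukt cxpty ddixw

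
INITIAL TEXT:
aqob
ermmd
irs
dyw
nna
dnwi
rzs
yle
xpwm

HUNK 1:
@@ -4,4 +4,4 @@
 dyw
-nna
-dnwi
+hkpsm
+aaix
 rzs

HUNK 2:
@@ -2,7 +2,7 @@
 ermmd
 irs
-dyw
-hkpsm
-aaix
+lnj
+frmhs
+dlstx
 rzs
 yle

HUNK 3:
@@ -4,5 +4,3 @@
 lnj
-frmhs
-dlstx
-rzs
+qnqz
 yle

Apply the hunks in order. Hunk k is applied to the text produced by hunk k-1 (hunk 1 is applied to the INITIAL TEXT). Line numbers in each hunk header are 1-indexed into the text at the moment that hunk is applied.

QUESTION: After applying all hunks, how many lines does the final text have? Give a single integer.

Answer: 7

Derivation:
Hunk 1: at line 4 remove [nna,dnwi] add [hkpsm,aaix] -> 9 lines: aqob ermmd irs dyw hkpsm aaix rzs yle xpwm
Hunk 2: at line 2 remove [dyw,hkpsm,aaix] add [lnj,frmhs,dlstx] -> 9 lines: aqob ermmd irs lnj frmhs dlstx rzs yle xpwm
Hunk 3: at line 4 remove [frmhs,dlstx,rzs] add [qnqz] -> 7 lines: aqob ermmd irs lnj qnqz yle xpwm
Final line count: 7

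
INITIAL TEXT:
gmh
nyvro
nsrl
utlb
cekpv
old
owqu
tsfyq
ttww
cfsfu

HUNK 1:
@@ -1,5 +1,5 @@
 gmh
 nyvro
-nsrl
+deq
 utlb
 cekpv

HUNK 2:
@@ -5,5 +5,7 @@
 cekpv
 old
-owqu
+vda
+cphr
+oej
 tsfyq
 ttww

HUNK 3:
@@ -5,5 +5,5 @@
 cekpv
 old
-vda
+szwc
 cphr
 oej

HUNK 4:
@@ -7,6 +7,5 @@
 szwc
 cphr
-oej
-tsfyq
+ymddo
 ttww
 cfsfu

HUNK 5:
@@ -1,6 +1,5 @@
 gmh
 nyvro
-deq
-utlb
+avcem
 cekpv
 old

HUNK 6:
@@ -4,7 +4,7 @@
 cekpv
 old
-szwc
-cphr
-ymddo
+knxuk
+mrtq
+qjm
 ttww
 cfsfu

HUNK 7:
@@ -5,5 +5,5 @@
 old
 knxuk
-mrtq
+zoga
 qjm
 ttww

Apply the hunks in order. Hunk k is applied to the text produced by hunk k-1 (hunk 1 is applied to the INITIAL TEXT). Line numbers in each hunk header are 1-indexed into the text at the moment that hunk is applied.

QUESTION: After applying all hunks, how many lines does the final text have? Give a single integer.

Hunk 1: at line 1 remove [nsrl] add [deq] -> 10 lines: gmh nyvro deq utlb cekpv old owqu tsfyq ttww cfsfu
Hunk 2: at line 5 remove [owqu] add [vda,cphr,oej] -> 12 lines: gmh nyvro deq utlb cekpv old vda cphr oej tsfyq ttww cfsfu
Hunk 3: at line 5 remove [vda] add [szwc] -> 12 lines: gmh nyvro deq utlb cekpv old szwc cphr oej tsfyq ttww cfsfu
Hunk 4: at line 7 remove [oej,tsfyq] add [ymddo] -> 11 lines: gmh nyvro deq utlb cekpv old szwc cphr ymddo ttww cfsfu
Hunk 5: at line 1 remove [deq,utlb] add [avcem] -> 10 lines: gmh nyvro avcem cekpv old szwc cphr ymddo ttww cfsfu
Hunk 6: at line 4 remove [szwc,cphr,ymddo] add [knxuk,mrtq,qjm] -> 10 lines: gmh nyvro avcem cekpv old knxuk mrtq qjm ttww cfsfu
Hunk 7: at line 5 remove [mrtq] add [zoga] -> 10 lines: gmh nyvro avcem cekpv old knxuk zoga qjm ttww cfsfu
Final line count: 10

Answer: 10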